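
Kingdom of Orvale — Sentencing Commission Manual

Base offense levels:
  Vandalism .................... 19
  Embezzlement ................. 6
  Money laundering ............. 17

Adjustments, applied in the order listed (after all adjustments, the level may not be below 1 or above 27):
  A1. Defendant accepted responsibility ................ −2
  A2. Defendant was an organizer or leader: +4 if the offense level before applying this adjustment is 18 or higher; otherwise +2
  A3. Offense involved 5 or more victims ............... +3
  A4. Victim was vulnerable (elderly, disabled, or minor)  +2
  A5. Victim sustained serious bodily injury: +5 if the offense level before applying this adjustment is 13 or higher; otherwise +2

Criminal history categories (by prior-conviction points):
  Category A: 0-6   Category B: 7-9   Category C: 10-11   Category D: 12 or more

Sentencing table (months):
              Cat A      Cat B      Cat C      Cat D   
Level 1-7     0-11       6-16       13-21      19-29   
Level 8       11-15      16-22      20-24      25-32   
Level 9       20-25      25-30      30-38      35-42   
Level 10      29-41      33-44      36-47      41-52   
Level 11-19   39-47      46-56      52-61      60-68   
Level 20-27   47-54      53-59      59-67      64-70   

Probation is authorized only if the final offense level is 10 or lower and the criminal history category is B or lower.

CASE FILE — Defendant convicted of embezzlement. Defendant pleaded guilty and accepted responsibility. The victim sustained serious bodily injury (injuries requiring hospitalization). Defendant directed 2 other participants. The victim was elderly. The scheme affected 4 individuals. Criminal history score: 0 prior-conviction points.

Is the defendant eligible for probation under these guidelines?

Base offense level for embezzlement: 6.
A1 applies: 6 − 2 = 4.
A2 applies (level before this adjustment is 4 < 18, so +2): 4 + 2 = 6.
A4 applies: 6 + 2 = 8.
A5 applies (level before this adjustment is 8 < 13, so +2): 8 + 2 = 10.
Final offense level: 10.
Criminal history: 0 prior points → Category A (0-6).
Level 10 falls in the 10 band.
Grid: Level 10 × Category A = 29-41 months.
Probation check: level 10 ≤ 10 and category A ≤ B → eligible.

Yes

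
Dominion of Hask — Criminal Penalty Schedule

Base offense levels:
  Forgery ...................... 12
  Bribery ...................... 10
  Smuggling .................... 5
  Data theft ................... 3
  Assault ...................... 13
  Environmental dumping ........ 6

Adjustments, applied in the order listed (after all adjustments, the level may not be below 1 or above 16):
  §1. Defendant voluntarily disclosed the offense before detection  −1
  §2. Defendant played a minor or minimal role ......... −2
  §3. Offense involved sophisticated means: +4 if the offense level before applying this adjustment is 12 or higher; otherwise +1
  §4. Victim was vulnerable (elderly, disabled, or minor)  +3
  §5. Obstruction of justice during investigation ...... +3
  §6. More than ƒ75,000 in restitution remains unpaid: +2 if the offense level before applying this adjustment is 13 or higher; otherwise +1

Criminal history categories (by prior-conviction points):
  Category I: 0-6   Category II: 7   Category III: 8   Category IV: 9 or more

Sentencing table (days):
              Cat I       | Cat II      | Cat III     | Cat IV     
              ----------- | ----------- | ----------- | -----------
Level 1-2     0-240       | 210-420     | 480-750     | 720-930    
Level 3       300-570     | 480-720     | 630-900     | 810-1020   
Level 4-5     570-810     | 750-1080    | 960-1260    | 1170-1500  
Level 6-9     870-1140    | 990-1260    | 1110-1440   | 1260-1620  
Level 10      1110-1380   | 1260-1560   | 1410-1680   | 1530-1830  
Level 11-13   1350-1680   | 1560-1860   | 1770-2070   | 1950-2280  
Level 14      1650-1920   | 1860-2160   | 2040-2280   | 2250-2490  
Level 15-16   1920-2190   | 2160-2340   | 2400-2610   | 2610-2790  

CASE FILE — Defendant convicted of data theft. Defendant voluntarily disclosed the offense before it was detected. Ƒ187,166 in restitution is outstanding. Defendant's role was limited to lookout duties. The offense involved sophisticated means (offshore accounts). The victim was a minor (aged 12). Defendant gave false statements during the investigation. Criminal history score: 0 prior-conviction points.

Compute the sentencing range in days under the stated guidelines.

Base offense level for data theft: 3.
§1 applies: 3 − 1 = 2.
§2 applies: 2 − 2 = 0.
§3 applies (level before this adjustment is 0 < 12, so +1): 0 + 1 = 1.
§4 applies: 1 + 3 = 4.
§5 applies: 4 + 3 = 7.
§6 applies (level before this adjustment is 7 < 13, so +1): 7 + 1 = 8.
Final offense level: 8.
Criminal history: 0 prior points → Category I (0-6).
Level 8 falls in the 6-9 band.
Grid: Level 6-9 × Category I = 870-1140 days.

870-1140 days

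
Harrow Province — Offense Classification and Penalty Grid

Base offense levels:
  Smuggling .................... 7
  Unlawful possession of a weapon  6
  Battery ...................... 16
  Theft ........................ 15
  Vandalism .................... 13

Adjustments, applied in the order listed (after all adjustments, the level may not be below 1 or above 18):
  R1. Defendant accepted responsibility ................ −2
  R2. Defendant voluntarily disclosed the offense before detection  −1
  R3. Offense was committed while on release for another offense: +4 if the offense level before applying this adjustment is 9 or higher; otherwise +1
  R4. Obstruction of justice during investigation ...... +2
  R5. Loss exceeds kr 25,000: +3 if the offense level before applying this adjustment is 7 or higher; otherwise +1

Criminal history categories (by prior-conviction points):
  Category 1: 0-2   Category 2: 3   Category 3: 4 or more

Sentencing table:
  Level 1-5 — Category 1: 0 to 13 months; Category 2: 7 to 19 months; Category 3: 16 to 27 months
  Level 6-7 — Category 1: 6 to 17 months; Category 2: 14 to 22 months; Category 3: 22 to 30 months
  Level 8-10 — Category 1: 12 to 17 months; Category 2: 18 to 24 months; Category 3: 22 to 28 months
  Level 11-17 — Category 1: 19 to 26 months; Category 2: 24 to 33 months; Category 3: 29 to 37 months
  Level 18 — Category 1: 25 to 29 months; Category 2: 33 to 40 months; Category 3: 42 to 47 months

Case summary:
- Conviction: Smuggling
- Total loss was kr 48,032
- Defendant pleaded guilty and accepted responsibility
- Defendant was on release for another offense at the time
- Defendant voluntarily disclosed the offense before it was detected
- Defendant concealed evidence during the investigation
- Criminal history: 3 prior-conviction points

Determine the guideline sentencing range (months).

18-24 months

Base offense level for smuggling: 7.
R1 applies: 7 − 2 = 5.
R2 applies: 5 − 1 = 4.
R3 applies (level before this adjustment is 4 < 9, so +1): 4 + 1 = 5.
R4 applies: 5 + 2 = 7.
R5 applies (level before this adjustment is 7 ≥ 7, so +3): 7 + 3 = 10.
Final offense level: 10.
Criminal history: 3 prior points → Category 2 (3).
Level 10 falls in the 8-10 band.
Grid: Level 8-10 × Category 2 = 18-24 months.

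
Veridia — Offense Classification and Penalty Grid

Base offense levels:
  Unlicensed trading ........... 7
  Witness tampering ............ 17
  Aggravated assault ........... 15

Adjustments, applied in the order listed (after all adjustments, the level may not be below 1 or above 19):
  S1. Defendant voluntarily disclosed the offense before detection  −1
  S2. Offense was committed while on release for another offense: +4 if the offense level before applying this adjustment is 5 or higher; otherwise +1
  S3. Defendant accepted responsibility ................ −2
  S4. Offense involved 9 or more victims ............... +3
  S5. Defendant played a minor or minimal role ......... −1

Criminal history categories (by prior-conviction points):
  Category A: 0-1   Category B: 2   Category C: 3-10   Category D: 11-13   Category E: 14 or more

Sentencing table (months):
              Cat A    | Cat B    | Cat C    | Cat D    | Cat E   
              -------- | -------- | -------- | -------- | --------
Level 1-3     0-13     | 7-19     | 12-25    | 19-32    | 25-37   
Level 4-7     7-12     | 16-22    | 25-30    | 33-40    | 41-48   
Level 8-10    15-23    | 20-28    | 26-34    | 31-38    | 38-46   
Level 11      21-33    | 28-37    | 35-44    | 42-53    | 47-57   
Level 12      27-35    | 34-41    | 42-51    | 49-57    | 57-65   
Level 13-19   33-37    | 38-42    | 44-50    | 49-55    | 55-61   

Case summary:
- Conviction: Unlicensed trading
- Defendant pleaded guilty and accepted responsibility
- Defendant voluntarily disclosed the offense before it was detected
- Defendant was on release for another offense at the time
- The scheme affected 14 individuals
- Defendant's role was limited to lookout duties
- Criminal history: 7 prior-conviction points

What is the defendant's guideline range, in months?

Base offense level for unlicensed trading: 7.
S1 applies: 7 − 1 = 6.
S2 applies (level before this adjustment is 6 ≥ 5, so +4): 6 + 4 = 10.
S3 applies: 10 − 2 = 8.
S4 applies: 8 + 3 = 11.
S5 applies: 11 − 1 = 10.
Final offense level: 10.
Criminal history: 7 prior points → Category C (3-10).
Level 10 falls in the 8-10 band.
Grid: Level 8-10 × Category C = 26-34 months.

26-34 months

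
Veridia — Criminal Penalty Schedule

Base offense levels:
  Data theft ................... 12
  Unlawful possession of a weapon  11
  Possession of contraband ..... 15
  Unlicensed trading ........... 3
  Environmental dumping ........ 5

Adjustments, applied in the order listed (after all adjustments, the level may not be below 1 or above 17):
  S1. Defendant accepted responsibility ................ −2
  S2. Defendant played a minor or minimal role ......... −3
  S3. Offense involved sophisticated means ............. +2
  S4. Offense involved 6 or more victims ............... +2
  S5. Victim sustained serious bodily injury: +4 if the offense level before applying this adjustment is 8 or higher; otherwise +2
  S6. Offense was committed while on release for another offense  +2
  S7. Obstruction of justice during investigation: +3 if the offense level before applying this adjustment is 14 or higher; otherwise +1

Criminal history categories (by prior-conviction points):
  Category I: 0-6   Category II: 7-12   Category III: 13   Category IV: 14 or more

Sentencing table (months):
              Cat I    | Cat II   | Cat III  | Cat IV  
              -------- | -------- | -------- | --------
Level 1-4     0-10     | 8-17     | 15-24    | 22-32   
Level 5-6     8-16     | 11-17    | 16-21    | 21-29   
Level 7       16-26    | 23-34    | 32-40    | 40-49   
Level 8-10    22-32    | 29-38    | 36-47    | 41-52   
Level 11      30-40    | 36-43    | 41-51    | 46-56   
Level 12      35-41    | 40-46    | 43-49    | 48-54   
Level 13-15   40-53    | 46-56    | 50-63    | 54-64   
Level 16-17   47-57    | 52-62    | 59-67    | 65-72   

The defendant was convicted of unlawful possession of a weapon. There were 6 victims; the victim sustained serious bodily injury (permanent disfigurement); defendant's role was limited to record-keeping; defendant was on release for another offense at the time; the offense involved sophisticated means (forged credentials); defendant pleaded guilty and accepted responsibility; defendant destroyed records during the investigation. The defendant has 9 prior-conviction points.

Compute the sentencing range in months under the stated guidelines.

Base offense level for unlawful possession of a weapon: 11.
S1 applies: 11 − 2 = 9.
S2 applies: 9 − 3 = 6.
S3 applies: 6 + 2 = 8.
S4 applies: 8 + 2 = 10.
S5 applies (level before this adjustment is 10 ≥ 8, so +4): 10 + 4 = 14.
S6 applies: 14 + 2 = 16.
S7 applies (level before this adjustment is 16 ≥ 14, so +3): 16 + 3 = 19.
Level 19 exceeds the maximum of 17; capped at 17.
Final offense level: 17.
Criminal history: 9 prior points → Category II (7-12).
Level 17 falls in the 16-17 band.
Grid: Level 16-17 × Category II = 52-62 months.

52-62 months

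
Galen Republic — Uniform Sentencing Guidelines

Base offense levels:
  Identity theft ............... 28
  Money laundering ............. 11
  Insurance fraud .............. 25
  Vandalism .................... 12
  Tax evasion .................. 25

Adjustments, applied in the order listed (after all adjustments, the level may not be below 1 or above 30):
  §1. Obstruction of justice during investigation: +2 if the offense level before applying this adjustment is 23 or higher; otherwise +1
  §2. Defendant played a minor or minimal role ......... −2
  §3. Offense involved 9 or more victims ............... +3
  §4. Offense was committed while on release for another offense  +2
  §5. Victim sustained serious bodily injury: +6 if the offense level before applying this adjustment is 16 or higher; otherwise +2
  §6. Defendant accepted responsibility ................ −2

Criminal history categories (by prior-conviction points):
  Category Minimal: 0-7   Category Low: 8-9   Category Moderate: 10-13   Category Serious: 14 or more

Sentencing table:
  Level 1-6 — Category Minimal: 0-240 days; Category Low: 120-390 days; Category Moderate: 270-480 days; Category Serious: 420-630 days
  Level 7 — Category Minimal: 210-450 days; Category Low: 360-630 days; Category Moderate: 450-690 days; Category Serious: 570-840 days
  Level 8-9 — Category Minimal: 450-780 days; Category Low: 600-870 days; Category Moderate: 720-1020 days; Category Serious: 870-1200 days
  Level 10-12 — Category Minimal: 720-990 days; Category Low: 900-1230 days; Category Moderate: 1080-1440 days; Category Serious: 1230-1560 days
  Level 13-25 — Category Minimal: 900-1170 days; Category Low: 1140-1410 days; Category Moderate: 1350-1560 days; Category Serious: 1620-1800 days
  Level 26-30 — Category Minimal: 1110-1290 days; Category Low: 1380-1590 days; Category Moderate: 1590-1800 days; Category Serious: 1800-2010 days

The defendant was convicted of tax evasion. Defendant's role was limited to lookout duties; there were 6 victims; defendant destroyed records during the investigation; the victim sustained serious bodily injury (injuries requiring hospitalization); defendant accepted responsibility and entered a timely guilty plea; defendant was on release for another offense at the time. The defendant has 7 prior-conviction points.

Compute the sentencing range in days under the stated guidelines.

Base offense level for tax evasion: 25.
§1 applies (level before this adjustment is 25 ≥ 23, so +2): 25 + 2 = 27.
§2 applies: 27 − 2 = 25.
§3 does not apply.
§4 applies: 25 + 2 = 27.
§5 applies (level before this adjustment is 27 ≥ 16, so +6): 27 + 6 = 33.
§6 applies: 33 − 2 = 31.
Level 31 exceeds the maximum of 30; capped at 30.
Final offense level: 30.
Criminal history: 7 prior points → Category Minimal (0-7).
Level 30 falls in the 26-30 band.
Grid: Level 26-30 × Category Minimal = 1110-1290 days.

1110-1290 days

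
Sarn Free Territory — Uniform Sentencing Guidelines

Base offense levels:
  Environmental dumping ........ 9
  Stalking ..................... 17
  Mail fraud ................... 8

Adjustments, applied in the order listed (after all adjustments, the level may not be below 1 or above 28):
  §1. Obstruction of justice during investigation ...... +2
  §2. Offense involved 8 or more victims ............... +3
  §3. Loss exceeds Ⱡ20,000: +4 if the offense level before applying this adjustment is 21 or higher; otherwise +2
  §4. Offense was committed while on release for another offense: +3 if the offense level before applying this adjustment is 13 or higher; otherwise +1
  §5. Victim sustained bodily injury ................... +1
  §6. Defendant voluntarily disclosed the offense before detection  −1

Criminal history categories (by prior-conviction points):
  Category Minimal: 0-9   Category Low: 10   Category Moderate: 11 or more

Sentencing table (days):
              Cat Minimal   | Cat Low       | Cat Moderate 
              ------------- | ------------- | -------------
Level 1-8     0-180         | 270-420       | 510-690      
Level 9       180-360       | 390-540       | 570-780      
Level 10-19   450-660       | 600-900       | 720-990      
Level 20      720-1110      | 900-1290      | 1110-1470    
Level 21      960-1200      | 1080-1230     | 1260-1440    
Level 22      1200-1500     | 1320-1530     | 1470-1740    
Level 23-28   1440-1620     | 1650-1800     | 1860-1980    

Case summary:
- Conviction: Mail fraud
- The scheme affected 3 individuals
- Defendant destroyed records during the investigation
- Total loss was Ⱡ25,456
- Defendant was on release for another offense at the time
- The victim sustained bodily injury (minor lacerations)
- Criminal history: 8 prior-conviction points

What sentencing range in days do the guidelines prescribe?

450-660 days

Base offense level for mail fraud: 8.
§1 applies: 8 + 2 = 10.
§3 applies (level before this adjustment is 10 < 21, so +2): 10 + 2 = 12.
§4 applies (level before this adjustment is 12 < 13, so +1): 12 + 1 = 13.
§5 applies: 13 + 1 = 14.
Final offense level: 14.
Criminal history: 8 prior points → Category Minimal (0-9).
Level 14 falls in the 10-19 band.
Grid: Level 10-19 × Category Minimal = 450-660 days.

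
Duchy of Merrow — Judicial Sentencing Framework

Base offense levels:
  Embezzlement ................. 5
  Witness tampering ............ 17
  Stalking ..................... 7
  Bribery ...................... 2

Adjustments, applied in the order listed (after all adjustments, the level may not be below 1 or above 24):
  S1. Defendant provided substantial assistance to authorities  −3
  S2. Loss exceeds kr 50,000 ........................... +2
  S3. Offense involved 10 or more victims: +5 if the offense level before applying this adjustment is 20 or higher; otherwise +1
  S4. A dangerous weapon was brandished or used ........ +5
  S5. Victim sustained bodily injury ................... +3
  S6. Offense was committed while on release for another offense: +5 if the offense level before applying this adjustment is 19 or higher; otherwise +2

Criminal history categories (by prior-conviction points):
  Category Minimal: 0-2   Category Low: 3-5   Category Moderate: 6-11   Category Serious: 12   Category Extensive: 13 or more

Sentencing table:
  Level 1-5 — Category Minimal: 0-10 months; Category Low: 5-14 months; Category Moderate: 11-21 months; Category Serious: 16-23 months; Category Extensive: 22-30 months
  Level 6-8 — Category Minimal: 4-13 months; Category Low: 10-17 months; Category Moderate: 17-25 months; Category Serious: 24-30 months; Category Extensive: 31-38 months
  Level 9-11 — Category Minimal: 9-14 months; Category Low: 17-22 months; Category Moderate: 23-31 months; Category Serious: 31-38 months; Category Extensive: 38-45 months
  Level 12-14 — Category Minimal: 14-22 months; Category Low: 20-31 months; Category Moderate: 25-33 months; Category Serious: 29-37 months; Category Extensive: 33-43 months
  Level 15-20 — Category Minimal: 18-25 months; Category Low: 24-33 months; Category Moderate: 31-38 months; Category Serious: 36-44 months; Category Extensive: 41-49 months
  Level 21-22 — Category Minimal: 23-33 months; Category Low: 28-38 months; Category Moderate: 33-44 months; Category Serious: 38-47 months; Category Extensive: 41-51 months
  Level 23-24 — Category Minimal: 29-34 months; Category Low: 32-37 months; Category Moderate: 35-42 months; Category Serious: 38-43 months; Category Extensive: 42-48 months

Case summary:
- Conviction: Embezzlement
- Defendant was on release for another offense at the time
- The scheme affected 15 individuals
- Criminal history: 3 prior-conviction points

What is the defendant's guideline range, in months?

Base offense level for embezzlement: 5.
S1 does not apply.
S2 does not apply.
S3 applies (level before this adjustment is 5 < 20, so +1): 5 + 1 = 6.
S4 does not apply.
S6 applies (level before this adjustment is 6 < 19, so +2): 6 + 2 = 8.
Final offense level: 8.
Criminal history: 3 prior points → Category Low (3-5).
Level 8 falls in the 6-8 band.
Grid: Level 6-8 × Category Low = 10-17 months.

10-17 months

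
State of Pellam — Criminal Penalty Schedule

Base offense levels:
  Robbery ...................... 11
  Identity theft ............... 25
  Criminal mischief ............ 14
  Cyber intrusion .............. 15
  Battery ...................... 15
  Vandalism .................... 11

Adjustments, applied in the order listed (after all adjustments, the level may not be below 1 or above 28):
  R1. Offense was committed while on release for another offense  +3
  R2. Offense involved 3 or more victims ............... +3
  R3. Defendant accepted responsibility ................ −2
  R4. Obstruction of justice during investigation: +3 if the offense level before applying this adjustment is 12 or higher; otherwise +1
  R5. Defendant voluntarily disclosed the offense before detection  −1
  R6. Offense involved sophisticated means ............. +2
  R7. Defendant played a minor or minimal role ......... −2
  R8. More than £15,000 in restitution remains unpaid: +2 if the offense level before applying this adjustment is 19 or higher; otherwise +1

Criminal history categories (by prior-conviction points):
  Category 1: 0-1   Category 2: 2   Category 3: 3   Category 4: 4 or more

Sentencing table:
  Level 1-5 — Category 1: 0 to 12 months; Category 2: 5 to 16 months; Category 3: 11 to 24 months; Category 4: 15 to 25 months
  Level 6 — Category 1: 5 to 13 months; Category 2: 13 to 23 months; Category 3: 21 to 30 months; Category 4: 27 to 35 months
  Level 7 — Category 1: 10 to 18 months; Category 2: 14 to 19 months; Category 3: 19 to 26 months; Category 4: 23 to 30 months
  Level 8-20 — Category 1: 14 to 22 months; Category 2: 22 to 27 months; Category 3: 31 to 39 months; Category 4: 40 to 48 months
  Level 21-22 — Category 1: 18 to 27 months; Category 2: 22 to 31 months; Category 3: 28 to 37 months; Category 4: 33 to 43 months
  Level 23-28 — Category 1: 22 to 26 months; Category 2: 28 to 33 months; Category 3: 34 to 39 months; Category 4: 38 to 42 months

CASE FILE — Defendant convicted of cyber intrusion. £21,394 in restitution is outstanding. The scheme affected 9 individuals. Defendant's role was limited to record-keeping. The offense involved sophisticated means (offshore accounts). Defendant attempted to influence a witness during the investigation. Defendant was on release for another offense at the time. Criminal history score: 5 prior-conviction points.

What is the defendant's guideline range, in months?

38-42 months

Base offense level for cyber intrusion: 15.
R1 applies: 15 + 3 = 18.
R2 applies: 18 + 3 = 21.
R3 does not apply.
R4 applies (level before this adjustment is 21 ≥ 12, so +3): 21 + 3 = 24.
R6 applies: 24 + 2 = 26.
R7 applies: 26 − 2 = 24.
R8 applies (level before this adjustment is 24 ≥ 19, so +2): 24 + 2 = 26.
Final offense level: 26.
Criminal history: 5 prior points → Category 4 (4+).
Level 26 falls in the 23-28 band.
Grid: Level 23-28 × Category 4 = 38-42 months.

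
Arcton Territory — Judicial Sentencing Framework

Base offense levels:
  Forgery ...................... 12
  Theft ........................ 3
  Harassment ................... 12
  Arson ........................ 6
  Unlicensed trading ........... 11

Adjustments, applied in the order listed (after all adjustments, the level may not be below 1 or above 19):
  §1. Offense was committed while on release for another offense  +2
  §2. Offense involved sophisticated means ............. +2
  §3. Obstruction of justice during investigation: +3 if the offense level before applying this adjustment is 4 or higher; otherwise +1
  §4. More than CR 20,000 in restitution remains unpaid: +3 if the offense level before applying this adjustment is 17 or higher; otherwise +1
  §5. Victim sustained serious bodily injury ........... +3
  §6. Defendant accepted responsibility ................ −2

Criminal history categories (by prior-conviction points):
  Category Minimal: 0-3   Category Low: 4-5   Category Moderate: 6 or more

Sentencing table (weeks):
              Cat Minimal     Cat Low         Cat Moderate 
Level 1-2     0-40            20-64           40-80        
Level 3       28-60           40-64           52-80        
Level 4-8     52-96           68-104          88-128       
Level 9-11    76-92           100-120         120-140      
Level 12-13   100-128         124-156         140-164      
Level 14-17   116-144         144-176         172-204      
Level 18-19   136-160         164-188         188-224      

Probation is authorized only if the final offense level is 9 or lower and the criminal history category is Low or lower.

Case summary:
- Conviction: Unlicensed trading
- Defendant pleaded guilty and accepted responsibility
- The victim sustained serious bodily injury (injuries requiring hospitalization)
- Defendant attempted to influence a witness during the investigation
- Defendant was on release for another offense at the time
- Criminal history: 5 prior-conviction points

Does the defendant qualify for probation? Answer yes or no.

Base offense level for unlicensed trading: 11.
§1 applies: 11 + 2 = 13.
§2 does not apply.
§3 applies (level before this adjustment is 13 ≥ 4, so +3): 13 + 3 = 16.
§5 applies: 16 + 3 = 19.
§6 applies: 19 − 2 = 17.
Final offense level: 17.
Criminal history: 5 prior points → Category Low (4-5).
Level 17 falls in the 14-17 band.
Grid: Level 14-17 × Category Low = 144-176 weeks.
Probation check: level 17 > 9 and category Low ≤ Low → not eligible.

No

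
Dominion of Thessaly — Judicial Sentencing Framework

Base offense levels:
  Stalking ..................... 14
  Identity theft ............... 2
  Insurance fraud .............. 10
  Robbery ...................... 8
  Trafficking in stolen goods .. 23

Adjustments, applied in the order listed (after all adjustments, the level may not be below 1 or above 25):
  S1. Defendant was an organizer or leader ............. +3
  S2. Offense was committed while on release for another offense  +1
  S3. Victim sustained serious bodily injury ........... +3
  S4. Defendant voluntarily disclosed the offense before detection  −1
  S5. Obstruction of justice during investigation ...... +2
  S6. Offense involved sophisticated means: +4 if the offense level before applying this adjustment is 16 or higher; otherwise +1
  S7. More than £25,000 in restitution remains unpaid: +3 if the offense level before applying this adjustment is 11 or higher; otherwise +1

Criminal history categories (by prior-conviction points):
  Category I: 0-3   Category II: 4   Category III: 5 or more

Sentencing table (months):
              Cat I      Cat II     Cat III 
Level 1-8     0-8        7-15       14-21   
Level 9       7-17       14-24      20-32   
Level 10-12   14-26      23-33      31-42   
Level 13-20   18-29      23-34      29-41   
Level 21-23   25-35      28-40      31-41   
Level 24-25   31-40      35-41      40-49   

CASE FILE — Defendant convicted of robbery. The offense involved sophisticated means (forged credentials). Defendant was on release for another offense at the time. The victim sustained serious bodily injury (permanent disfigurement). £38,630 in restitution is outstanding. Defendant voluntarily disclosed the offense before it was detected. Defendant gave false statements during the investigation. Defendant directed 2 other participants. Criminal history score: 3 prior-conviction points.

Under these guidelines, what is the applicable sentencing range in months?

25-35 months

Base offense level for robbery: 8.
S1 applies: 8 + 3 = 11.
S2 applies: 11 + 1 = 12.
S3 applies: 12 + 3 = 15.
S4 applies: 15 − 1 = 14.
S5 applies: 14 + 2 = 16.
S6 applies (level before this adjustment is 16 ≥ 16, so +4): 16 + 4 = 20.
S7 applies (level before this adjustment is 20 ≥ 11, so +3): 20 + 3 = 23.
Final offense level: 23.
Criminal history: 3 prior points → Category I (0-3).
Level 23 falls in the 21-23 band.
Grid: Level 21-23 × Category I = 25-35 months.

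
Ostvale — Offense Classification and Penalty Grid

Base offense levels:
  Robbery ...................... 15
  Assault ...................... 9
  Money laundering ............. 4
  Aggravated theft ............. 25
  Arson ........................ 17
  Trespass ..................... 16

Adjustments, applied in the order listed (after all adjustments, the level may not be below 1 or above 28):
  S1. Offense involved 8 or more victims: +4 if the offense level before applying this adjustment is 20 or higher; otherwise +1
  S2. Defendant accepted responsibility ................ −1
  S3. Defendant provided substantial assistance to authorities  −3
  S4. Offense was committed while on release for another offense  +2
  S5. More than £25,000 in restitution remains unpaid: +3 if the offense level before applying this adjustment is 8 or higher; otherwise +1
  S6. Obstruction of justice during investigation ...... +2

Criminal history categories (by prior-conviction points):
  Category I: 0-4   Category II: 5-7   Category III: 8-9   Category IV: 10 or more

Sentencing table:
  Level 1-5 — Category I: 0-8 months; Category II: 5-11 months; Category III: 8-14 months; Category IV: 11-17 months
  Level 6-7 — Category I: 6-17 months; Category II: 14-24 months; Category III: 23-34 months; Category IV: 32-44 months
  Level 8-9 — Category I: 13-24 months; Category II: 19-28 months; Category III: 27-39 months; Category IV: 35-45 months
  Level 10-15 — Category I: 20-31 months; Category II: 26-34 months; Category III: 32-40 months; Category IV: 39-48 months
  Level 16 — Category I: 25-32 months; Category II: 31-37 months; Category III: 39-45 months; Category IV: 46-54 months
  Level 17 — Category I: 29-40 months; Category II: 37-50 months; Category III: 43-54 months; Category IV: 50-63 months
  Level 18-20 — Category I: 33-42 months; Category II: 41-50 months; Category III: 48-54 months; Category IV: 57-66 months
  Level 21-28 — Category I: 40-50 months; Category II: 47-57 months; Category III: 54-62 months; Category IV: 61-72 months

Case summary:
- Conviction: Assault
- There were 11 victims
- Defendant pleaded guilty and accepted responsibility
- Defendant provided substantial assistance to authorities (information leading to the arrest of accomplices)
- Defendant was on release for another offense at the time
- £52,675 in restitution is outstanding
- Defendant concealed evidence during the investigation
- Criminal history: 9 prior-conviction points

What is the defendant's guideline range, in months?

32-40 months

Base offense level for assault: 9.
S1 applies (level before this adjustment is 9 < 20, so +1): 9 + 1 = 10.
S2 applies: 10 − 1 = 9.
S3 applies: 9 − 3 = 6.
S4 applies: 6 + 2 = 8.
S5 applies (level before this adjustment is 8 ≥ 8, so +3): 8 + 3 = 11.
S6 applies: 11 + 2 = 13.
Final offense level: 13.
Criminal history: 9 prior points → Category III (8-9).
Level 13 falls in the 10-15 band.
Grid: Level 10-15 × Category III = 32-40 months.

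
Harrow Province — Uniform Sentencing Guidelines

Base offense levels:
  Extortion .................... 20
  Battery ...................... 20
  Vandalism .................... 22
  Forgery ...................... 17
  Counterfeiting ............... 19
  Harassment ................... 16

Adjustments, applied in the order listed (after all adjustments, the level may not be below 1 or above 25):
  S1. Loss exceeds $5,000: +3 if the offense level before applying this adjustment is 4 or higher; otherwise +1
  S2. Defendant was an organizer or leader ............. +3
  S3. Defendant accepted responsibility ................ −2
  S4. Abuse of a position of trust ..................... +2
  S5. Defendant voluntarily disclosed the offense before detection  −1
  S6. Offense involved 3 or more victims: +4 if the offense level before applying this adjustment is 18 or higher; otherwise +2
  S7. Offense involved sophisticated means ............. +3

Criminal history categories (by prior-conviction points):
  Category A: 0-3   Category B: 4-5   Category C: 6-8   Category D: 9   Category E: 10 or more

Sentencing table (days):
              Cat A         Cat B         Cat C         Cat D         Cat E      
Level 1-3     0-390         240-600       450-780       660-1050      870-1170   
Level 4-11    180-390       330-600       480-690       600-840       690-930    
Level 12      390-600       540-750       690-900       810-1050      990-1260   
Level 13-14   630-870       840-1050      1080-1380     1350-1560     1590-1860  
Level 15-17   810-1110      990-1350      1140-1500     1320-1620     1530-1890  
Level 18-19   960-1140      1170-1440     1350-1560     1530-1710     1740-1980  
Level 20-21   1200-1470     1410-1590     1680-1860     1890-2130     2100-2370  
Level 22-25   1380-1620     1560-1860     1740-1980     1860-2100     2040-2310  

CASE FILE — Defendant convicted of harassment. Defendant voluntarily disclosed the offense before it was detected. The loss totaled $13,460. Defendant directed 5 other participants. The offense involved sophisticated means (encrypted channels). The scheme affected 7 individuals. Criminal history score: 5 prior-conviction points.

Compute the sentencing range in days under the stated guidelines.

Base offense level for harassment: 16.
S1 applies (level before this adjustment is 16 ≥ 4, so +3): 16 + 3 = 19.
S2 applies: 19 + 3 = 22.
S3 does not apply.
S5 applies: 22 − 1 = 21.
S6 applies (level before this adjustment is 21 ≥ 18, so +4): 21 + 4 = 25.
S7 applies: 25 + 3 = 28.
Level 28 exceeds the maximum of 25; capped at 25.
Final offense level: 25.
Criminal history: 5 prior points → Category B (4-5).
Level 25 falls in the 22-25 band.
Grid: Level 22-25 × Category B = 1560-1860 days.

1560-1860 days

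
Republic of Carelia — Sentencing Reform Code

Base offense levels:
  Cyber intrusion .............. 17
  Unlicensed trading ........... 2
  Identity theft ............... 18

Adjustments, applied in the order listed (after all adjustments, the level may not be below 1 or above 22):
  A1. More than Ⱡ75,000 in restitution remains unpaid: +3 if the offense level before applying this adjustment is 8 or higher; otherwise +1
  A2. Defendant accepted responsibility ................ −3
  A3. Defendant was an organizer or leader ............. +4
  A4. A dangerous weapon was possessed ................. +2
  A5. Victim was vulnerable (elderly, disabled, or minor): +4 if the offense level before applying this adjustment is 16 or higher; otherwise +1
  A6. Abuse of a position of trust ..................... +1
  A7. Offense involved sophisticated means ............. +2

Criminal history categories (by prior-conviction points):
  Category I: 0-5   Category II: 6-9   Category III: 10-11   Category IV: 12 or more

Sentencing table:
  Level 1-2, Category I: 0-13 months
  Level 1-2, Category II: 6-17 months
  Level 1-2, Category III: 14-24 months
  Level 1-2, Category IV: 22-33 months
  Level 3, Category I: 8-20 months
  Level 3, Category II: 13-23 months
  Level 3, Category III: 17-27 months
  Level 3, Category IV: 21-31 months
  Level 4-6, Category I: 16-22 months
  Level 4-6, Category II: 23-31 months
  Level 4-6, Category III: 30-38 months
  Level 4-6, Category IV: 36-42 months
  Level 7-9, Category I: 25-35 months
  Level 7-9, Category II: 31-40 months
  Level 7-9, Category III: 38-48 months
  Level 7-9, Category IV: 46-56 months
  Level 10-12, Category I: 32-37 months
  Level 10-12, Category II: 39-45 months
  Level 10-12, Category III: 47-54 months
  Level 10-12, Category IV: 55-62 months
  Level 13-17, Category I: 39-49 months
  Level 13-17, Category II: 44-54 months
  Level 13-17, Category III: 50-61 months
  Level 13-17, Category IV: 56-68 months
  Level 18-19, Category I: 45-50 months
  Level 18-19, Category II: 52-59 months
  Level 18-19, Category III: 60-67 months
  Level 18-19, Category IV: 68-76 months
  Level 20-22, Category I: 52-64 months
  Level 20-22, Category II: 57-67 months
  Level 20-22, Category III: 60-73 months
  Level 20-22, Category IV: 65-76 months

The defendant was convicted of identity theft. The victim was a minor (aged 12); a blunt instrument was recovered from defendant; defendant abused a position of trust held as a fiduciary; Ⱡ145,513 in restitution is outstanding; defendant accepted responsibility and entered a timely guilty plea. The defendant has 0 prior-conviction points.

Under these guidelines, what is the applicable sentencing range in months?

52-64 months

Base offense level for identity theft: 18.
A1 applies (level before this adjustment is 18 ≥ 8, so +3): 18 + 3 = 21.
A2 applies: 21 − 3 = 18.
A3 does not apply.
A4 applies: 18 + 2 = 20.
A5 applies (level before this adjustment is 20 ≥ 16, so +4): 20 + 4 = 24.
A6 applies: 24 + 1 = 25.
A7 does not apply.
Level 25 exceeds the maximum of 22; capped at 22.
Final offense level: 22.
Criminal history: 0 prior points → Category I (0-5).
Level 22 falls in the 20-22 band.
Grid: Level 20-22 × Category I = 52-64 months.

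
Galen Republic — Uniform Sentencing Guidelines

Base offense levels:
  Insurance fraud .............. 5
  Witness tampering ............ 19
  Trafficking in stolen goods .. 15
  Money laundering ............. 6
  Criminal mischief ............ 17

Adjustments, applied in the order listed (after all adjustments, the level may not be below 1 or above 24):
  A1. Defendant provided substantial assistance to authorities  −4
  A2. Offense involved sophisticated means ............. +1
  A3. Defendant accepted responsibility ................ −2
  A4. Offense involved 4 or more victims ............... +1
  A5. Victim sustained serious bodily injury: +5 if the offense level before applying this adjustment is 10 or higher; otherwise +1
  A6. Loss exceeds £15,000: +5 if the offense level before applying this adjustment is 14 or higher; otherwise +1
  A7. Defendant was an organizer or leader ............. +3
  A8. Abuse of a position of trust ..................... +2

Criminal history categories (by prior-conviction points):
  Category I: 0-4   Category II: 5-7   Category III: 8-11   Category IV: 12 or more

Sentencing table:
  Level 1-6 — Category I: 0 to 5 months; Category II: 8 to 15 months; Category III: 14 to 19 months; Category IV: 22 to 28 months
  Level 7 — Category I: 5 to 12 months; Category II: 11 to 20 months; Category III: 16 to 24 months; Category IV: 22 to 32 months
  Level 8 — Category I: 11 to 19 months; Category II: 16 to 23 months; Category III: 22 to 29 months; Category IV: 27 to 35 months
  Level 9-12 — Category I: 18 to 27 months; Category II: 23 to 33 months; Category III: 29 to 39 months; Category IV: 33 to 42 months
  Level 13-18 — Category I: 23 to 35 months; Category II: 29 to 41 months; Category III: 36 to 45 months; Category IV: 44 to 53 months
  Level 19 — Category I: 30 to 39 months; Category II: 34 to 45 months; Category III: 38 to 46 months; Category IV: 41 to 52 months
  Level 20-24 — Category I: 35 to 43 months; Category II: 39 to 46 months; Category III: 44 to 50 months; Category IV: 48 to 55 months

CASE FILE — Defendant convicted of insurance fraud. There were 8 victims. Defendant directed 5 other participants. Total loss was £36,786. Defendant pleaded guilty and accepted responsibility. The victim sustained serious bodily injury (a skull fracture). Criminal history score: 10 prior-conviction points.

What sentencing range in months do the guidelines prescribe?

Base offense level for insurance fraud: 5.
A2 does not apply.
A3 applies: 5 − 2 = 3.
A4 applies: 3 + 1 = 4.
A5 applies (level before this adjustment is 4 < 10, so +1): 4 + 1 = 5.
A6 applies (level before this adjustment is 5 < 14, so +1): 5 + 1 = 6.
A7 applies: 6 + 3 = 9.
A8 does not apply.
Final offense level: 9.
Criminal history: 10 prior points → Category III (8-11).
Level 9 falls in the 9-12 band.
Grid: Level 9-12 × Category III = 29-39 months.

29-39 months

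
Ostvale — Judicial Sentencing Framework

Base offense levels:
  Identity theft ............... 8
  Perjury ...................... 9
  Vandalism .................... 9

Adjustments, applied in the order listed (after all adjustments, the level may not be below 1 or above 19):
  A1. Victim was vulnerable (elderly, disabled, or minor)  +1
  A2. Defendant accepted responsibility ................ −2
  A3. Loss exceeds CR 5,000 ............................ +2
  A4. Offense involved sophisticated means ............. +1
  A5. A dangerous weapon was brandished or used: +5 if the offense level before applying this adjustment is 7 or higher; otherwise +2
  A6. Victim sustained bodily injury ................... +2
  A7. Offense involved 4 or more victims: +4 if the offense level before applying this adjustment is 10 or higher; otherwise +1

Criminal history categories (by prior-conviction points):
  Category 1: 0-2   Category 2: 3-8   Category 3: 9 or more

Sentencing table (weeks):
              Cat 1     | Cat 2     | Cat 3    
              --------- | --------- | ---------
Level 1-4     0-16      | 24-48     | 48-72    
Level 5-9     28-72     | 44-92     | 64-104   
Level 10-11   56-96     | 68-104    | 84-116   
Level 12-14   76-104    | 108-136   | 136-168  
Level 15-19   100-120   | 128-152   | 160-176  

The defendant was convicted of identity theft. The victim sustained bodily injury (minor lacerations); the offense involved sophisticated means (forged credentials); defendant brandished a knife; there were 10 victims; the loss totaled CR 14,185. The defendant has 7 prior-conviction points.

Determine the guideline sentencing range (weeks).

Base offense level for identity theft: 8.
A2 does not apply.
A3 applies: 8 + 2 = 10.
A4 applies: 10 + 1 = 11.
A5 applies (level before this adjustment is 11 ≥ 7, so +5): 11 + 5 = 16.
A6 applies: 16 + 2 = 18.
A7 applies (level before this adjustment is 18 ≥ 10, so +4): 18 + 4 = 22.
Level 22 exceeds the maximum of 19; capped at 19.
Final offense level: 19.
Criminal history: 7 prior points → Category 2 (3-8).
Level 19 falls in the 15-19 band.
Grid: Level 15-19 × Category 2 = 128-152 weeks.

128-152 weeks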